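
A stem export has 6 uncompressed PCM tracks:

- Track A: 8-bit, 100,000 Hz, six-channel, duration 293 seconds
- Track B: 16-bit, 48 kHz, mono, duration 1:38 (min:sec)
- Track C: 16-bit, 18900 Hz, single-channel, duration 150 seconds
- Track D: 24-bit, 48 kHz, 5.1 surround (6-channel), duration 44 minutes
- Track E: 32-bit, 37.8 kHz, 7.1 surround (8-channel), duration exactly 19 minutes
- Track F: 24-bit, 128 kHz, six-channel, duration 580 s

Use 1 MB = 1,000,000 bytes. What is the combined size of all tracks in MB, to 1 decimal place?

5187.1 MB

Track A: 100,000 × 293 × 1 × 6 = 175,800,000 bytes.
Track B: 1:38 (min:sec) = 98 s; 48,000 × 98 × 2 × 1 = 9,408,000 bytes.
Track C: 18,900 × 150 × 2 × 1 = 5,670,000 bytes.
Track D: 44 minutes = 2,640 s; 48,000 × 2,640 × 3 × 6 = 2,280,960,000 bytes.
Track E: exactly 19 minutes = 1,140 s; 37,800 × 1,140 × 4 × 8 = 1,378,944,000 bytes.
Track F: 128,000 × 580 × 3 × 6 = 1,336,320,000 bytes.
Total = 5,187,102,000 bytes = 5187.1 MB.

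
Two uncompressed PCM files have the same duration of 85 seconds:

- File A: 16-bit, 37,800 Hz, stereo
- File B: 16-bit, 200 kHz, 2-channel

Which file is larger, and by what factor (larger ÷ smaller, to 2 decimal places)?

File A: 37,800 × 2 × 2 = 151,200 bytes/s.
File B: 200,000 × 2 × 2 = 800,000 bytes/s.
File B is larger; ratio = 68,000,000 / 12,852,000 = 5.29.

File B, by a factor of 5.29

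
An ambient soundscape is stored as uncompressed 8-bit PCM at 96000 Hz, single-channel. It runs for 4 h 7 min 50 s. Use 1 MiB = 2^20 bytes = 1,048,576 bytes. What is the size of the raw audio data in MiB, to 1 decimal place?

Duration = 4 h 7 min 50 s = 14,870 s.
Bytes = 96,000 samples/s × 14,870 s × 1 bytes/sample × 1 ch = 1,427,520,000 bytes.
1,427,520,000 / 1,048,576 = 1361.4 MiB.

1361.4 MiB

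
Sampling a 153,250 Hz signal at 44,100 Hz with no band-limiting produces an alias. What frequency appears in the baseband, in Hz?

20,950 Hz

Nyquist = 44,100/2 = 22,050 Hz; 153,250 Hz exceeds it.
Alias = |153,250 − 3×44,100| = |153,250 − 132,300| = 20,950 Hz.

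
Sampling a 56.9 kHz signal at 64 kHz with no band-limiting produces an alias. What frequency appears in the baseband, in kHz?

Nyquist = 64,000/2 = 32,000 Hz; 56,900 Hz exceeds it.
Alias = |56,900 − 1×64,000| = |56,900 − 64,000| = 7,100 Hz = 7.1 kHz.

7.1 kHz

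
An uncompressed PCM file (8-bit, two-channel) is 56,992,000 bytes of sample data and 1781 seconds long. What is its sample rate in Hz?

Bytes = sample_rate × seconds × bytes_per_sample × channels.
sample_rate = 56,992,000 / (1,781 × 1 × 2) = 56,992,000 / 3,562 = 16,000 Hz.

16,000 Hz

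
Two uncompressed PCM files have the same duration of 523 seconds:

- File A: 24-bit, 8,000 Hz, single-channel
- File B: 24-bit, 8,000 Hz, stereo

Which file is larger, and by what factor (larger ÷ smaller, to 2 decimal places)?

File B, by a factor of 2.00

File A: 8,000 × 3 × 1 = 24,000 bytes/s.
File B: 8,000 × 3 × 2 = 48,000 bytes/s.
File B is larger; ratio = 25,104,000 / 12,552,000 = 2.00.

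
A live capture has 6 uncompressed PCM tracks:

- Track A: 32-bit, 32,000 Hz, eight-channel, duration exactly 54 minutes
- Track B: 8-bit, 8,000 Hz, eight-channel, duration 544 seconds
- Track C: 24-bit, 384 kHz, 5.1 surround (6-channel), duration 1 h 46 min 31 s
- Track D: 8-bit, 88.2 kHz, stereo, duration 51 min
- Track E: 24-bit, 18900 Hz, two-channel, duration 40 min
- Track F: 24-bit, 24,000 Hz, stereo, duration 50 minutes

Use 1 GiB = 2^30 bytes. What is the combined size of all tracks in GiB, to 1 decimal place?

Track A: exactly 54 minutes = 3,240 s; 32,000 × 3,240 × 4 × 8 = 3,317,760,000 bytes.
Track B: 8,000 × 544 × 1 × 8 = 34,816,000 bytes.
Track C: 1 h 46 min 31 s = 6,391 s; 384,000 × 6,391 × 3 × 6 = 44,174,592,000 bytes.
Track D: 51 min = 3,060 s; 88,200 × 3,060 × 1 × 2 = 539,784,000 bytes.
Track E: 40 min = 2,400 s; 18,900 × 2,400 × 3 × 2 = 272,160,000 bytes.
Track F: 50 minutes = 3,000 s; 24,000 × 3,000 × 3 × 2 = 432,000,000 bytes.
Total = 48,771,112,000 bytes = 45.4 GiB.

45.4 GiB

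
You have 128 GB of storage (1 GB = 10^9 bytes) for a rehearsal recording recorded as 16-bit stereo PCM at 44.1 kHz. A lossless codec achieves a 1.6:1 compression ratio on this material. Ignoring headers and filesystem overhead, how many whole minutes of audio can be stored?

19,349 minutes

Uncompressed byte rate = 44,100 × 2 × 2 = 176,400 bytes/s.
After 1.6:1 compression, effective rate ≈ 110250 bytes/s.
Capacity = 128 × 1,000,000,000 = 128,000,000,000 bytes.
128,000,000,000 / effective rate ≈ 1160997.73 s → 19,349 minutes.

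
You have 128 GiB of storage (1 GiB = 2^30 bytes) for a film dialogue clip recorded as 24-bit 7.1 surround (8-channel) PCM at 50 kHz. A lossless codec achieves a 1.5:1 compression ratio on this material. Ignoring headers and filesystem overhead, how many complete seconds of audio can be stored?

Uncompressed byte rate = 50,000 × 3 × 8 = 1,200,000 bytes/s.
After 1.5:1 compression, effective rate ≈ 800000 bytes/s.
Capacity = 128 × 1,073,741,824 = 137,438,953,472 bytes.
137,438,953,472 / effective rate ≈ 171798.69 s → 171,798 seconds.

171,798 seconds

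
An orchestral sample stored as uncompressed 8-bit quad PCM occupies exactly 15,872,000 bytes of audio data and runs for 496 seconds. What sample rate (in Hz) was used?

Bytes = sample_rate × seconds × bytes_per_sample × channels.
sample_rate = 15,872,000 / (496 × 1 × 4) = 15,872,000 / 1,984 = 8,000 Hz.

8,000 Hz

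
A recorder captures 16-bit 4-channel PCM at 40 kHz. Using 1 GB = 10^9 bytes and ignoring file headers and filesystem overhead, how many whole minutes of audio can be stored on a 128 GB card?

Uncompressed byte rate = 40,000 × 2 × 4 = 320,000 bytes/s.
Capacity = 128 × 1,000,000,000 = 128,000,000,000 bytes.
128,000,000,000 / 320,000 ≈ 400000 s → 6,666 minutes.

6,666 minutes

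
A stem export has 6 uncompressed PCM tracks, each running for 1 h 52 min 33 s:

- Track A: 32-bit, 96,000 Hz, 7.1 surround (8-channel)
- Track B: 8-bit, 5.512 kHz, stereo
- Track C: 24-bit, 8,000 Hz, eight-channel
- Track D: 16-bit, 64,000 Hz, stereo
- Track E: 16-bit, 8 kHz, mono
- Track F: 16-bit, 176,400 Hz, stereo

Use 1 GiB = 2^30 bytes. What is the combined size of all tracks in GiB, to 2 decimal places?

26.75 GiB

1 h 52 min 33 s = 6,753 s.
Track A: 96,000 × 6,753 × 4 × 8 = 20,745,216,000 bytes.
Track B: 5,512 × 6,753 × 1 × 2 = 74,445,072 bytes.
Track C: 8,000 × 6,753 × 3 × 8 = 1,296,576,000 bytes.
Track D: 64,000 × 6,753 × 2 × 2 = 1,728,768,000 bytes.
Track E: 8,000 × 6,753 × 2 × 1 = 108,048,000 bytes.
Track F: 176,400 × 6,753 × 2 × 2 = 4,764,916,800 bytes.
Total = 28,717,969,872 bytes = 26.75 GiB.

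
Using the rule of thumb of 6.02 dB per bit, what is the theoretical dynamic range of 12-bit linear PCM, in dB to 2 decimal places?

12 × 6.02 = 72.24 dB.

72.24 dB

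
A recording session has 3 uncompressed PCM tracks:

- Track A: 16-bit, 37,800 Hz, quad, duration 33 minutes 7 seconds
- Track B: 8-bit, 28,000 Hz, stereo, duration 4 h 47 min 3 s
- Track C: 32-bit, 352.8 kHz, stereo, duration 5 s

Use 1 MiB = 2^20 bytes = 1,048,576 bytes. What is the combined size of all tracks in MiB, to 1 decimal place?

Track A: 33 minutes 7 seconds = 1,987 s; 37,800 × 1,987 × 2 × 4 = 600,868,800 bytes.
Track B: 4 h 47 min 3 s = 17,223 s; 28,000 × 17,223 × 1 × 2 = 964,488,000 bytes.
Track C: 352,800 × 5 × 4 × 2 = 14,112,000 bytes.
Total = 1,579,468,800 bytes = 1506.3 MiB.

1506.3 MiB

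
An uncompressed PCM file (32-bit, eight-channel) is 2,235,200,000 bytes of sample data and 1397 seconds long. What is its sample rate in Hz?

50,000 Hz

Bytes = sample_rate × seconds × bytes_per_sample × channels.
sample_rate = 2,235,200,000 / (1,397 × 4 × 8) = 2,235,200,000 / 44,704 = 50,000 Hz.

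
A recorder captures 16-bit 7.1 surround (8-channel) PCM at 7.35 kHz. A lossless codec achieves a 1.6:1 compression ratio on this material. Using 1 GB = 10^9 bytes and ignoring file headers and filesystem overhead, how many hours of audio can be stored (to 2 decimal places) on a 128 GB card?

483.75 hours

Uncompressed byte rate = 7,350 × 2 × 8 = 117,600 bytes/s.
After 1.6:1 compression, effective rate ≈ 73500 bytes/s.
Capacity = 128 × 1,000,000,000 = 128,000,000,000 bytes.
128,000,000,000 / effective rate ≈ 1741496.6 s → 483.75 hours.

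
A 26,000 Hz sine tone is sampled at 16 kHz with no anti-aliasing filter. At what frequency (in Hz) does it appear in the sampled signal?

Nyquist = 16,000/2 = 8,000 Hz; 26,000 Hz exceeds it.
Alias = |26,000 − 2×16,000| = |26,000 − 32,000| = 6,000 Hz.

6,000 Hz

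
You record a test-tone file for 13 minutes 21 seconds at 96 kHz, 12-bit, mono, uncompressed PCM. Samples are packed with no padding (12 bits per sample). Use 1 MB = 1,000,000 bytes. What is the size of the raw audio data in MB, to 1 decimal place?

Duration = 13 minutes 21 seconds = 801 s.
Bits = 96,000 × 801 × 12 × 1 = 922,752,000 bits = 115,344,000 bytes.
115,344,000 / 1,000,000 = 115.3 MB.

115.3 MB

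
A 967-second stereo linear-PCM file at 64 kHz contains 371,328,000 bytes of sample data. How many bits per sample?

24 bits

Bytes per sample = 371,328,000 / (64,000 × 967 × 2) = 371,328,000 / 123,776,000 = 3.
Bit depth = 3 × 8 = 24 bits.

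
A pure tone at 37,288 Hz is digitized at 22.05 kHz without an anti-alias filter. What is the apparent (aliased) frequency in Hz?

Nyquist = 22,050/2 = 11,025 Hz; 37,288 Hz exceeds it.
Alias = |37,288 − 2×22,050| = |37,288 − 44,100| = 6,812 Hz.

6,812 Hz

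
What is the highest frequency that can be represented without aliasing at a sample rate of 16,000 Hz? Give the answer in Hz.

Nyquist frequency = sample rate / 2 = 16,000 / 2 = 8,000 Hz.

8,000 Hz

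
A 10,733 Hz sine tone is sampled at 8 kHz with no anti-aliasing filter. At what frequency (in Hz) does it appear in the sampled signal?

Nyquist = 8,000/2 = 4,000 Hz; 10,733 Hz exceeds it.
Alias = |10,733 − 1×8,000| = |10,733 − 8,000| = 2,733 Hz.

2,733 Hz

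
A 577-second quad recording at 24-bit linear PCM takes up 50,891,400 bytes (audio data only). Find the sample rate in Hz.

Bytes = sample_rate × seconds × bytes_per_sample × channels.
sample_rate = 50,891,400 / (577 × 3 × 4) = 50,891,400 / 6,924 = 7,350 Hz.

7,350 Hz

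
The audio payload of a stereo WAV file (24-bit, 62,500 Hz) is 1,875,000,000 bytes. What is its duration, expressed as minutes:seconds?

Byte rate = 62,500 × 3 × 2 = 375,000 bytes/s.
Duration = 1,875,000,000 / 375,000 = 5,000 s.
5,000 s = 83:20.

83:20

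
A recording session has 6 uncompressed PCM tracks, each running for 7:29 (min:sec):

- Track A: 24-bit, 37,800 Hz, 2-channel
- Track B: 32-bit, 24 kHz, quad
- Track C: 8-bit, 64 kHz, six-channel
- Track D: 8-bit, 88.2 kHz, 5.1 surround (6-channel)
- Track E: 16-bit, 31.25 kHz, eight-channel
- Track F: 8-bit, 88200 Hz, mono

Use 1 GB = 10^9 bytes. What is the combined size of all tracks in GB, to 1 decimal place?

0.9 GB

7:29 (min:sec) = 449 s.
Track A: 37,800 × 449 × 3 × 2 = 101,833,200 bytes.
Track B: 24,000 × 449 × 4 × 4 = 172,416,000 bytes.
Track C: 64,000 × 449 × 1 × 6 = 172,416,000 bytes.
Track D: 88,200 × 449 × 1 × 6 = 237,610,800 bytes.
Track E: 31,250 × 449 × 2 × 8 = 224,500,000 bytes.
Track F: 88,200 × 449 × 1 × 1 = 39,601,800 bytes.
Total = 948,377,800 bytes = 0.9 GB.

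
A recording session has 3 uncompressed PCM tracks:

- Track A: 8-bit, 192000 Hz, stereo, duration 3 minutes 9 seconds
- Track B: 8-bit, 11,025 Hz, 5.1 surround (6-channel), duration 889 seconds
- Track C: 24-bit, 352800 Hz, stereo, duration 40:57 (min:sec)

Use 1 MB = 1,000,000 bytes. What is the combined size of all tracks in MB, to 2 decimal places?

5332.36 MB

Track A: 3 minutes 9 seconds = 189 s; 192,000 × 189 × 1 × 2 = 72,576,000 bytes.
Track B: 11,025 × 889 × 1 × 6 = 58,807,350 bytes.
Track C: 40:57 (min:sec) = 2,457 s; 352,800 × 2,457 × 3 × 2 = 5,200,977,600 bytes.
Total = 5,332,360,950 bytes = 5332.36 MB.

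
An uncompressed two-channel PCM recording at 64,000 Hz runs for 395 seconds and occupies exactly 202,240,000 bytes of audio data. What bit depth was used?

Bytes per sample = 202,240,000 / (64,000 × 395 × 2) = 202,240,000 / 50,560,000 = 4.
Bit depth = 4 × 8 = 32 bits.

32 bits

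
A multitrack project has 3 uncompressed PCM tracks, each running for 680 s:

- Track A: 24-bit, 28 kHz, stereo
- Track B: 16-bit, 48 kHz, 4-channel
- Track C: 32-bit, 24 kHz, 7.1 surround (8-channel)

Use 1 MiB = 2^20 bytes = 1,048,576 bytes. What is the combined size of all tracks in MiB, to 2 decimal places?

856.02 MiB

Track A: 28,000 × 680 × 3 × 2 = 114,240,000 bytes.
Track B: 48,000 × 680 × 2 × 4 = 261,120,000 bytes.
Track C: 24,000 × 680 × 4 × 8 = 522,240,000 bytes.
Total = 897,600,000 bytes = 856.02 MiB.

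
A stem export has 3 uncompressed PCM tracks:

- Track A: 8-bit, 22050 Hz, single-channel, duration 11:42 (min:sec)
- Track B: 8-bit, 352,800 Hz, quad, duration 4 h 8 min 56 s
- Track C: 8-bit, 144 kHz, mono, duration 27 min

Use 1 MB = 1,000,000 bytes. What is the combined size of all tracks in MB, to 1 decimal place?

21326.4 MB

Track A: 11:42 (min:sec) = 702 s; 22,050 × 702 × 1 × 1 = 15,479,100 bytes.
Track B: 4 h 8 min 56 s = 14,936 s; 352,800 × 14,936 × 1 × 4 = 21,077,683,200 bytes.
Track C: 27 min = 1,620 s; 144,000 × 1,620 × 1 × 1 = 233,280,000 bytes.
Total = 21,326,442,300 bytes = 21326.4 MB.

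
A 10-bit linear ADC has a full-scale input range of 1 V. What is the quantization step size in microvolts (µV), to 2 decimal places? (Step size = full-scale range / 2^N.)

976.56 µV

1 V / 2^10 = 1 / 1,024 V = 976.56 µV.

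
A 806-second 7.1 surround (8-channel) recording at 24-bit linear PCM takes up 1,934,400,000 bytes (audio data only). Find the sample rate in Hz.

Bytes = sample_rate × seconds × bytes_per_sample × channels.
sample_rate = 1,934,400,000 / (806 × 3 × 8) = 1,934,400,000 / 19,344 = 100,000 Hz.

100,000 Hz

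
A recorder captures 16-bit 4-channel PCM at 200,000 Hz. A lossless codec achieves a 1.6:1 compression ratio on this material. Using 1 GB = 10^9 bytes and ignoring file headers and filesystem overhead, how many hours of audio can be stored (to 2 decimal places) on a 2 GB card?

0.56 hours

Uncompressed byte rate = 200,000 × 2 × 4 = 1,600,000 bytes/s.
After 1.6:1 compression, effective rate ≈ 1000000 bytes/s.
Capacity = 2 × 1,000,000,000 = 2,000,000,000 bytes.
2,000,000,000 / effective rate ≈ 2000 s → 0.56 hours.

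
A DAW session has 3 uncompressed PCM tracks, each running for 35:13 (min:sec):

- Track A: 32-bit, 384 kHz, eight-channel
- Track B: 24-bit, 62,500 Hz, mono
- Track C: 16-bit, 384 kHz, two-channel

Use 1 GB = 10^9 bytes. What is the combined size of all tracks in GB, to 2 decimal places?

29.61 GB

35:13 (min:sec) = 2,113 s.
Track A: 384,000 × 2,113 × 4 × 8 = 25,964,544,000 bytes.
Track B: 62,500 × 2,113 × 3 × 1 = 396,187,500 bytes.
Track C: 384,000 × 2,113 × 2 × 2 = 3,245,568,000 bytes.
Total = 29,606,299,500 bytes = 29.61 GB.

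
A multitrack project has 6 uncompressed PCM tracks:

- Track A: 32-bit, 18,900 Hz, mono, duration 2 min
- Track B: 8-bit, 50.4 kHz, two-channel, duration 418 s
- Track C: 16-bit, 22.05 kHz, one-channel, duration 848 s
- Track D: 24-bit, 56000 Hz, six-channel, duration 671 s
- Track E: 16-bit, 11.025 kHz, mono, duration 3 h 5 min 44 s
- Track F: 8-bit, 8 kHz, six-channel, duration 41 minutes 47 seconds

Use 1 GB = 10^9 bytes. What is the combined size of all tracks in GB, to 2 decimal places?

Track A: 2 min = 120 s; 18,900 × 120 × 4 × 1 = 9,072,000 bytes.
Track B: 50,400 × 418 × 1 × 2 = 42,134,400 bytes.
Track C: 22,050 × 848 × 2 × 1 = 37,396,800 bytes.
Track D: 56,000 × 671 × 3 × 6 = 676,368,000 bytes.
Track E: 3 h 5 min 44 s = 11,144 s; 11,025 × 11,144 × 2 × 1 = 245,725,200 bytes.
Track F: 41 minutes 47 seconds = 2,507 s; 8,000 × 2,507 × 1 × 6 = 120,336,000 bytes.
Total = 1,131,032,400 bytes = 1.13 GB.

1.13 GB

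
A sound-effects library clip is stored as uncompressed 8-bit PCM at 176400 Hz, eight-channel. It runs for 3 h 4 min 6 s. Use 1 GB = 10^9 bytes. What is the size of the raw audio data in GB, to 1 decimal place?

Duration = 3 h 4 min 6 s = 11,046 s.
Bytes = 176,400 samples/s × 11,046 s × 1 bytes/sample × 8 ch = 15,588,115,200 bytes.
15,588,115,200 / 1,000,000,000 = 15.6 GB.

15.6 GB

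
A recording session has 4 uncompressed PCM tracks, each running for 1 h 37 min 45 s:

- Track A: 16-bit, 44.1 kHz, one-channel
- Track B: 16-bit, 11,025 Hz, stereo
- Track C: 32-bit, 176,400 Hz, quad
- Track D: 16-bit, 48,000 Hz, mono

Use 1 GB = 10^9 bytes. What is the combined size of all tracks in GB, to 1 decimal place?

1 h 37 min 45 s = 5,865 s.
Track A: 44,100 × 5,865 × 2 × 1 = 517,293,000 bytes.
Track B: 11,025 × 5,865 × 2 × 2 = 258,646,500 bytes.
Track C: 176,400 × 5,865 × 4 × 4 = 16,553,376,000 bytes.
Track D: 48,000 × 5,865 × 2 × 1 = 563,040,000 bytes.
Total = 17,892,355,500 bytes = 17.9 GB.

17.9 GB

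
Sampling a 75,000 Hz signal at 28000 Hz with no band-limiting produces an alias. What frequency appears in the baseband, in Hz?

Nyquist = 28,000/2 = 14,000 Hz; 75,000 Hz exceeds it.
Alias = |75,000 − 3×28,000| = |75,000 − 84,000| = 9,000 Hz.

9,000 Hz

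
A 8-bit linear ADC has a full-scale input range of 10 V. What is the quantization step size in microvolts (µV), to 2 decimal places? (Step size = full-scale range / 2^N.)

39062.50 µV

10 V / 2^8 = 10 / 256 V = 39062.50 µV.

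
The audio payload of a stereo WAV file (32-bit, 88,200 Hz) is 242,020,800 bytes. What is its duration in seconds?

Byte rate = 88,200 × 4 × 2 = 705,600 bytes/s.
Duration = 242,020,800 / 705,600 = 343 s.

343 seconds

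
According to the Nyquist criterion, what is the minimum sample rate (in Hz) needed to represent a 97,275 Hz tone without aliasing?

Minimum sample rate = 2 × 97,275 Hz = 194,550 Hz.

194,550 Hz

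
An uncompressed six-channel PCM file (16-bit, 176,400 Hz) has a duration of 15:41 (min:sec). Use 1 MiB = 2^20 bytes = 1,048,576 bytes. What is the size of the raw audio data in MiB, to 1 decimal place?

1899.6 MiB

Duration = 15:41 (min:sec) = 941 s.
Bytes = 176,400 samples/s × 941 s × 2 bytes/sample × 6 ch = 1,991,908,800 bytes.
1,991,908,800 / 1,048,576 = 1899.6 MiB.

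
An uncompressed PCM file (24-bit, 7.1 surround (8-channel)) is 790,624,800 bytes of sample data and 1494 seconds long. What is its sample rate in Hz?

Bytes = sample_rate × seconds × bytes_per_sample × channels.
sample_rate = 790,624,800 / (1,494 × 3 × 8) = 790,624,800 / 35,856 = 22,050 Hz.

22,050 Hz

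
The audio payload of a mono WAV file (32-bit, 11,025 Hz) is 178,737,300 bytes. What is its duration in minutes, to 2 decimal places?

Byte rate = 11,025 × 4 × 1 = 44,100 bytes/s.
Duration = 178,737,300 / 44,100 = 4,053 s.
4,053 s / 60 = 67.55 minutes.

67.55 minutes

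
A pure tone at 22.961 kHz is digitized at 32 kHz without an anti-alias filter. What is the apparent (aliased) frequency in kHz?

Nyquist = 32,000/2 = 16,000 Hz; 22,961 Hz exceeds it.
Alias = |22,961 − 1×32,000| = |22,961 − 32,000| = 9,039 Hz = 9.039 kHz.

9.039 kHz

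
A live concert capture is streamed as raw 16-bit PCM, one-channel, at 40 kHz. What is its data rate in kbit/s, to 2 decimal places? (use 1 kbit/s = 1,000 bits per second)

Bit rate = 40,000 × 16 × 1 = 640,000 bits/s.
= 640.00 kbit/s.

640.00 kbit/s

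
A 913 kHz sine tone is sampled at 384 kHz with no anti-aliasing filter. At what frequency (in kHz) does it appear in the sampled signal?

145 kHz

Nyquist = 384,000/2 = 192,000 Hz; 913,000 Hz exceeds it.
Alias = |913,000 − 2×384,000| = |913,000 − 768,000| = 145,000 Hz = 145 kHz.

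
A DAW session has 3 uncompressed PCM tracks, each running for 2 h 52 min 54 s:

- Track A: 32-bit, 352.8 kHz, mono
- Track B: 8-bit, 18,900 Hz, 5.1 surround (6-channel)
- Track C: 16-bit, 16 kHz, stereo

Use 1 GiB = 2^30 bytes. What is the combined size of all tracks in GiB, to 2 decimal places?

2 h 52 min 54 s = 10,374 s.
Track A: 352,800 × 10,374 × 4 × 1 = 14,639,788,800 bytes.
Track B: 18,900 × 10,374 × 1 × 6 = 1,176,411,600 bytes.
Track C: 16,000 × 10,374 × 2 × 2 = 663,936,000 bytes.
Total = 16,480,136,400 bytes = 15.35 GiB.

15.35 GiB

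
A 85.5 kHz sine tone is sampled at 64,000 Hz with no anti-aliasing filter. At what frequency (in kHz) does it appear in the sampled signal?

Nyquist = 64,000/2 = 32,000 Hz; 85,500 Hz exceeds it.
Alias = |85,500 − 1×64,000| = |85,500 − 64,000| = 21,500 Hz = 21.5 kHz.

21.5 kHz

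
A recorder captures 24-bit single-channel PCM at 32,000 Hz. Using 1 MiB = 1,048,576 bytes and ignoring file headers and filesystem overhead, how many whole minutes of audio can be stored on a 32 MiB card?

5 minutes

Uncompressed byte rate = 32,000 × 3 × 1 = 96,000 bytes/s.
Capacity = 32 × 1,048,576 = 33,554,432 bytes.
33,554,432 / 96,000 ≈ 349.53 s → 5 minutes.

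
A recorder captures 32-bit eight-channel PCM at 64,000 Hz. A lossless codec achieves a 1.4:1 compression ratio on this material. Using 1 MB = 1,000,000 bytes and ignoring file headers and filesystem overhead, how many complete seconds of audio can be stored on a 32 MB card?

Uncompressed byte rate = 64,000 × 4 × 8 = 2,048,000 bytes/s.
After 1.4:1 compression, effective rate ≈ 1462857.14 bytes/s.
Capacity = 32 × 1,000,000 = 32,000,000 bytes.
32,000,000 / effective rate ≈ 21.88 s → 21 seconds.

21 seconds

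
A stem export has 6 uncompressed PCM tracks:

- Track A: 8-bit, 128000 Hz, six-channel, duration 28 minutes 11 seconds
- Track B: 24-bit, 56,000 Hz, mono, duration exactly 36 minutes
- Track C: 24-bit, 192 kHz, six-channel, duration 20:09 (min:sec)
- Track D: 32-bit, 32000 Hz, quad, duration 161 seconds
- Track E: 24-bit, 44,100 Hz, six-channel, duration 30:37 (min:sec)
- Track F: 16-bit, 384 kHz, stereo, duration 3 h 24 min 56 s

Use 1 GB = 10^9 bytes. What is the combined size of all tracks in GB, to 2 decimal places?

Track A: 28 minutes 11 seconds = 1,691 s; 128,000 × 1,691 × 1 × 6 = 1,298,688,000 bytes.
Track B: exactly 36 minutes = 2,160 s; 56,000 × 2,160 × 3 × 1 = 362,880,000 bytes.
Track C: 20:09 (min:sec) = 1,209 s; 192,000 × 1,209 × 3 × 6 = 4,178,304,000 bytes.
Track D: 32,000 × 161 × 4 × 4 = 82,432,000 bytes.
Track E: 30:37 (min:sec) = 1,837 s; 44,100 × 1,837 × 3 × 6 = 1,458,210,600 bytes.
Track F: 3 h 24 min 56 s = 12,296 s; 384,000 × 12,296 × 2 × 2 = 18,886,656,000 bytes.
Total = 26,267,170,600 bytes = 26.27 GB.

26.27 GB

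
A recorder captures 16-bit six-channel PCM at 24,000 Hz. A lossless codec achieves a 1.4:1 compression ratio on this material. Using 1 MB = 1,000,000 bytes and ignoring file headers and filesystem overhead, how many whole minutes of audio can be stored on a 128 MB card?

10 minutes

Uncompressed byte rate = 24,000 × 2 × 6 = 288,000 bytes/s.
After 1.4:1 compression, effective rate ≈ 205714.29 bytes/s.
Capacity = 128 × 1,000,000 = 128,000,000 bytes.
128,000,000 / effective rate ≈ 622.22 s → 10 minutes.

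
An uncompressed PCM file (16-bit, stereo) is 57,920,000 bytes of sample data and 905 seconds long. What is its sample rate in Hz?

16,000 Hz

Bytes = sample_rate × seconds × bytes_per_sample × channels.
sample_rate = 57,920,000 / (905 × 2 × 2) = 57,920,000 / 3,620 = 16,000 Hz.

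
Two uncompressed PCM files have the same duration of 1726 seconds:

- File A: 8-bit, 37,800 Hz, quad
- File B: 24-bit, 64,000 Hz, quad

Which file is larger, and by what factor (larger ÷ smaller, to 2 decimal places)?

File B, by a factor of 5.08

File A: 37,800 × 1 × 4 = 151,200 bytes/s.
File B: 64,000 × 3 × 4 = 768,000 bytes/s.
File B is larger; ratio = 1,325,568,000 / 260,971,200 = 5.08.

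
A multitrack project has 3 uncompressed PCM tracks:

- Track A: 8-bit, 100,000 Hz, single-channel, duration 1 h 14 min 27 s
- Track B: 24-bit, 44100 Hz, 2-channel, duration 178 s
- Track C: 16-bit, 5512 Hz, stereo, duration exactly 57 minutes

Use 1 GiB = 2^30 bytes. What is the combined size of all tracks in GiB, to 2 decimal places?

Track A: 1 h 14 min 27 s = 4,467 s; 100,000 × 4,467 × 1 × 1 = 446,700,000 bytes.
Track B: 44,100 × 178 × 3 × 2 = 47,098,800 bytes.
Track C: exactly 57 minutes = 3,420 s; 5,512 × 3,420 × 2 × 2 = 75,404,160 bytes.
Total = 569,202,960 bytes = 0.53 GiB.

0.53 GiB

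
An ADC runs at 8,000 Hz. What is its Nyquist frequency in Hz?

Nyquist frequency = sample rate / 2 = 8,000 / 2 = 4,000 Hz.

4,000 Hz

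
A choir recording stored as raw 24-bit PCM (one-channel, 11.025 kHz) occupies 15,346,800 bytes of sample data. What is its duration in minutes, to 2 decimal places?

7.73 minutes

Byte rate = 11,025 × 3 × 1 = 33,075 bytes/s.
Duration = 15,346,800 / 33,075 = 464 s.
464 s / 60 = 7.73 minutes.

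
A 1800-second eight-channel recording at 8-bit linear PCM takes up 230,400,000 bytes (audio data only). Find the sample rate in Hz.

16,000 Hz

Bytes = sample_rate × seconds × bytes_per_sample × channels.
sample_rate = 230,400,000 / (1,800 × 1 × 8) = 230,400,000 / 14,400 = 16,000 Hz.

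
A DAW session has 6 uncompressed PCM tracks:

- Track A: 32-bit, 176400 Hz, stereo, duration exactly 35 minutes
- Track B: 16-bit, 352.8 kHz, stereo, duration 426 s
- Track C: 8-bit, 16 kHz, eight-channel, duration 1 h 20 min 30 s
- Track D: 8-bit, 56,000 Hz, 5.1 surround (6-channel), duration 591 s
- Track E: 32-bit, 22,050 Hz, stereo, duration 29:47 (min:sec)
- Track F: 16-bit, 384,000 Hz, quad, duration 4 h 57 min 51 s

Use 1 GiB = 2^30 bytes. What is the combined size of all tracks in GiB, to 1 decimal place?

Track A: exactly 35 minutes = 2,100 s; 176,400 × 2,100 × 4 × 2 = 2,963,520,000 bytes.
Track B: 352,800 × 426 × 2 × 2 = 601,171,200 bytes.
Track C: 1 h 20 min 30 s = 4,830 s; 16,000 × 4,830 × 1 × 8 = 618,240,000 bytes.
Track D: 56,000 × 591 × 1 × 6 = 198,576,000 bytes.
Track E: 29:47 (min:sec) = 1,787 s; 22,050 × 1,787 × 4 × 2 = 315,226,800 bytes.
Track F: 4 h 57 min 51 s = 17,871 s; 384,000 × 17,871 × 2 × 4 = 54,899,712,000 bytes.
Total = 59,596,446,000 bytes = 55.5 GiB.

55.5 GiB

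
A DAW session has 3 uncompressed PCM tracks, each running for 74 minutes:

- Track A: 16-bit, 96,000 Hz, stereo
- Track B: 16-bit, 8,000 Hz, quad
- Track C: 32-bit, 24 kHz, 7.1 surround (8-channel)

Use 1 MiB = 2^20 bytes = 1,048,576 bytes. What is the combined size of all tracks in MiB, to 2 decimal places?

5148.93 MiB

74 minutes = 4,440 s.
Track A: 96,000 × 4,440 × 2 × 2 = 1,704,960,000 bytes.
Track B: 8,000 × 4,440 × 2 × 4 = 284,160,000 bytes.
Track C: 24,000 × 4,440 × 4 × 8 = 3,409,920,000 bytes.
Total = 5,399,040,000 bytes = 5148.93 MiB.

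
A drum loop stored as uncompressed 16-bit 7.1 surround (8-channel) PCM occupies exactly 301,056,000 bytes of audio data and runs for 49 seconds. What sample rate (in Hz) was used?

Bytes = sample_rate × seconds × bytes_per_sample × channels.
sample_rate = 301,056,000 / (49 × 2 × 8) = 301,056,000 / 784 = 384,000 Hz.

384,000 Hz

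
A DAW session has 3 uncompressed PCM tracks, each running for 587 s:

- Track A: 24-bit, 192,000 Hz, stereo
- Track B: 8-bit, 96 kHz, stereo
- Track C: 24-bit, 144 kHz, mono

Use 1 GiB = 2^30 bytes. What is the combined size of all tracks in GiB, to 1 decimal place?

1.0 GiB

Track A: 192,000 × 587 × 3 × 2 = 676,224,000 bytes.
Track B: 96,000 × 587 × 1 × 2 = 112,704,000 bytes.
Track C: 144,000 × 587 × 3 × 1 = 253,584,000 bytes.
Total = 1,042,512,000 bytes = 1.0 GiB.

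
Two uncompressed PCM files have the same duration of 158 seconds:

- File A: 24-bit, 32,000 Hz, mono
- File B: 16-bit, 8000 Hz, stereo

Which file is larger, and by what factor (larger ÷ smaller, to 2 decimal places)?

File A: 32,000 × 3 × 1 = 96,000 bytes/s.
File B: 8,000 × 2 × 2 = 32,000 bytes/s.
File A is larger; ratio = 15,168,000 / 5,056,000 = 3.00.

File A, by a factor of 3.00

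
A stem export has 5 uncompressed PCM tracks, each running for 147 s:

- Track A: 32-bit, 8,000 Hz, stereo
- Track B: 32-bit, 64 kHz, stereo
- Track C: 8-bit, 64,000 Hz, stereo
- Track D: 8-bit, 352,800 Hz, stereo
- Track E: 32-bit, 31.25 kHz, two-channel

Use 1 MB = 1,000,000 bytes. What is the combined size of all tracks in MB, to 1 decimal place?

Track A: 8,000 × 147 × 4 × 2 = 9,408,000 bytes.
Track B: 64,000 × 147 × 4 × 2 = 75,264,000 bytes.
Track C: 64,000 × 147 × 1 × 2 = 18,816,000 bytes.
Track D: 352,800 × 147 × 1 × 2 = 103,723,200 bytes.
Track E: 31,250 × 147 × 4 × 2 = 36,750,000 bytes.
Total = 243,961,200 bytes = 244.0 MB.

244.0 MB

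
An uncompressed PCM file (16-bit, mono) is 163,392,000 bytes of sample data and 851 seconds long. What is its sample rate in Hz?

Bytes = sample_rate × seconds × bytes_per_sample × channels.
sample_rate = 163,392,000 / (851 × 2 × 1) = 163,392,000 / 1,702 = 96,000 Hz.

96,000 Hz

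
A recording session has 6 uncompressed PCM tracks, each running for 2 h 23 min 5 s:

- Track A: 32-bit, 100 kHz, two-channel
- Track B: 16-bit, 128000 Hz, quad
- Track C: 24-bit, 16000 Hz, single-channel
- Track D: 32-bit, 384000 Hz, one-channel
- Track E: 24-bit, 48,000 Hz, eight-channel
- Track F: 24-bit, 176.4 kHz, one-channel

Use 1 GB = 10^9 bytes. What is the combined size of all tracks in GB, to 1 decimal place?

43.7 GB

2 h 23 min 5 s = 8,585 s.
Track A: 100,000 × 8,585 × 4 × 2 = 6,868,000,000 bytes.
Track B: 128,000 × 8,585 × 2 × 4 = 8,791,040,000 bytes.
Track C: 16,000 × 8,585 × 3 × 1 = 412,080,000 bytes.
Track D: 384,000 × 8,585 × 4 × 1 = 13,186,560,000 bytes.
Track E: 48,000 × 8,585 × 3 × 8 = 9,889,920,000 bytes.
Track F: 176,400 × 8,585 × 3 × 1 = 4,543,182,000 bytes.
Total = 43,690,782,000 bytes = 43.7 GB.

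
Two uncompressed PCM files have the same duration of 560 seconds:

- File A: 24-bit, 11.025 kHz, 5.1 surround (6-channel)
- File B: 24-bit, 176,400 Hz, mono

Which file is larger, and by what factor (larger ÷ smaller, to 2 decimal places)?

File A: 11,025 × 3 × 6 = 198,450 bytes/s.
File B: 176,400 × 3 × 1 = 529,200 bytes/s.
File B is larger; ratio = 296,352,000 / 111,132,000 = 2.67.

File B, by a factor of 2.67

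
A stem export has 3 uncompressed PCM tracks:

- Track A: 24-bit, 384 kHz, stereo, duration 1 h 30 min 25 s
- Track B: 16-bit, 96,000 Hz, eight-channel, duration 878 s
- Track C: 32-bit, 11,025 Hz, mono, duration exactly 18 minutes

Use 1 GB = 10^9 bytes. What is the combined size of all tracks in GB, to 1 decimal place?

Track A: 1 h 30 min 25 s = 5,425 s; 384,000 × 5,425 × 3 × 2 = 12,499,200,000 bytes.
Track B: 96,000 × 878 × 2 × 8 = 1,348,608,000 bytes.
Track C: exactly 18 minutes = 1,080 s; 11,025 × 1,080 × 4 × 1 = 47,628,000 bytes.
Total = 13,895,436,000 bytes = 13.9 GB.

13.9 GB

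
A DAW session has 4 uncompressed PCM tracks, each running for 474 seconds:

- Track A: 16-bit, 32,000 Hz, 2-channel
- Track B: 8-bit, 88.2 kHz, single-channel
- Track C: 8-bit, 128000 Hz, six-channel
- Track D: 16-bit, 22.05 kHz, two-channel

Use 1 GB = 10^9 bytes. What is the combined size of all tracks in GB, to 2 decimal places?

0.51 GB

Track A: 32,000 × 474 × 2 × 2 = 60,672,000 bytes.
Track B: 88,200 × 474 × 1 × 1 = 41,806,800 bytes.
Track C: 128,000 × 474 × 1 × 6 = 364,032,000 bytes.
Track D: 22,050 × 474 × 2 × 2 = 41,806,800 bytes.
Total = 508,317,600 bytes = 0.51 GB.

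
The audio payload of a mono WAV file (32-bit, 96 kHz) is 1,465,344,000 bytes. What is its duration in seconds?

Byte rate = 96,000 × 4 × 1 = 384,000 bytes/s.
Duration = 1,465,344,000 / 384,000 = 3,816 s.

3,816 seconds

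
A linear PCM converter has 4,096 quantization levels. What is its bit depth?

12 bits

log2(4,096) = 12.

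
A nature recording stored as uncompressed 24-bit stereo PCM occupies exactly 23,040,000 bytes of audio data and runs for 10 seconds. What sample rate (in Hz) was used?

384,000 Hz

Bytes = sample_rate × seconds × bytes_per_sample × channels.
sample_rate = 23,040,000 / (10 × 3 × 2) = 23,040,000 / 60 = 384,000 Hz.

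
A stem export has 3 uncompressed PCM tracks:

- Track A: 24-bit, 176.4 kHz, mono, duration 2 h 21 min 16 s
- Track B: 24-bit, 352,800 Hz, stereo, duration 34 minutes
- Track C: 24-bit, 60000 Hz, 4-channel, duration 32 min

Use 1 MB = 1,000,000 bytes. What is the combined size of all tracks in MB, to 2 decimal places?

Track A: 2 h 21 min 16 s = 8,476 s; 176,400 × 8,476 × 3 × 1 = 4,485,499,200 bytes.
Track B: 34 minutes = 2,040 s; 352,800 × 2,040 × 3 × 2 = 4,318,272,000 bytes.
Track C: 32 min = 1,920 s; 60,000 × 1,920 × 3 × 4 = 1,382,400,000 bytes.
Total = 10,186,171,200 bytes = 10186.17 MB.

10186.17 MB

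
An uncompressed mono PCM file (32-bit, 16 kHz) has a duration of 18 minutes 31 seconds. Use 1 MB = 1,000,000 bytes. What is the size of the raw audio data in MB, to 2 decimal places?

71.10 MB

Duration = 18 minutes 31 seconds = 1,111 s.
Bytes = 16,000 samples/s × 1,111 s × 4 bytes/sample × 1 ch = 71,104,000 bytes.
71,104,000 / 1,000,000 = 71.10 MB.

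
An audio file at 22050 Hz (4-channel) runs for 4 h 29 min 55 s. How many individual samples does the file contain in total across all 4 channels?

4 h 29 min 55 s = 16,195 s.
22,050 × 16,195 s × 4 ch = 1,428,399,000 samples.

1,428,399,000 samples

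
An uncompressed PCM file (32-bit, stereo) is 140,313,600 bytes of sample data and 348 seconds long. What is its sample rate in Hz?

Bytes = sample_rate × seconds × bytes_per_sample × channels.
sample_rate = 140,313,600 / (348 × 4 × 2) = 140,313,600 / 2,784 = 50,400 Hz.

50,400 Hz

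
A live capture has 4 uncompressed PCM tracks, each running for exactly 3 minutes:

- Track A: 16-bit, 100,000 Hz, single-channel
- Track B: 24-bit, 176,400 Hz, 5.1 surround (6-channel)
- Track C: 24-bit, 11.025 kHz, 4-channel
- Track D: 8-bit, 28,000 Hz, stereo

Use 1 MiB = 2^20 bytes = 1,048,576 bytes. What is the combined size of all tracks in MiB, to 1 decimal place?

exactly 3 minutes = 180 s.
Track A: 100,000 × 180 × 2 × 1 = 36,000,000 bytes.
Track B: 176,400 × 180 × 3 × 6 = 571,536,000 bytes.
Track C: 11,025 × 180 × 3 × 4 = 23,814,000 bytes.
Track D: 28,000 × 180 × 1 × 2 = 10,080,000 bytes.
Total = 641,430,000 bytes = 611.7 MiB.

611.7 MiB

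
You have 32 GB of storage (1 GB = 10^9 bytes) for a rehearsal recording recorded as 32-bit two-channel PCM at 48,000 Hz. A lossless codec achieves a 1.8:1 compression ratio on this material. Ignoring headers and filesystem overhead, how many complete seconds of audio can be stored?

Uncompressed byte rate = 48,000 × 4 × 2 = 384,000 bytes/s.
After 1.8:1 compression, effective rate ≈ 213333.33 bytes/s.
Capacity = 32 × 1,000,000,000 = 32,000,000,000 bytes.
32,000,000,000 / effective rate ≈ 150000 s → 150,000 seconds.

150,000 seconds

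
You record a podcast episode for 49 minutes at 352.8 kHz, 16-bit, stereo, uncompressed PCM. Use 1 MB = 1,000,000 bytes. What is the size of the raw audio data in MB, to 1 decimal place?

Duration = 49 minutes = 2,940 s.
Bytes = 352,800 samples/s × 2,940 s × 2 bytes/sample × 2 ch = 4,148,928,000 bytes.
4,148,928,000 / 1,000,000 = 4148.9 MB.

4148.9 MB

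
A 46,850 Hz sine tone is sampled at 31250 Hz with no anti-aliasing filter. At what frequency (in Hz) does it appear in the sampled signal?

15,600 Hz

Nyquist = 31,250/2 = 15,625 Hz; 46,850 Hz exceeds it.
Alias = |46,850 − 1×31,250| = |46,850 − 31,250| = 15,600 Hz.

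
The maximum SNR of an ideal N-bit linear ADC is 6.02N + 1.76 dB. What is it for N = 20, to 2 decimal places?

6.02 × 20 + 1.76 = 122.16 dB.

122.16 dB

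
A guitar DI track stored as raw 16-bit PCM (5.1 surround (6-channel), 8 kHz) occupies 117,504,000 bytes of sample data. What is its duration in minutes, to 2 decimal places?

20.40 minutes

Byte rate = 8,000 × 2 × 6 = 96,000 bytes/s.
Duration = 117,504,000 / 96,000 = 1,224 s.
1,224 s / 60 = 20.40 minutes.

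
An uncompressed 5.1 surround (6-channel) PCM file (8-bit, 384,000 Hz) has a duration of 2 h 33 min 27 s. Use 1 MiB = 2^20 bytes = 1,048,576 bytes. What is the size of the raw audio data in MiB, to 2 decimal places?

20230.22 MiB

Duration = 2 h 33 min 27 s = 9,207 s.
Bytes = 384,000 samples/s × 9,207 s × 1 bytes/sample × 6 ch = 21,212,928,000 bytes.
21,212,928,000 / 1,048,576 = 20230.22 MiB.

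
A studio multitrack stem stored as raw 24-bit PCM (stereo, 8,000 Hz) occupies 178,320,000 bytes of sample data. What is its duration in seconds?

3,715 seconds

Byte rate = 8,000 × 3 × 2 = 48,000 bytes/s.
Duration = 178,320,000 / 48,000 = 3,715 s.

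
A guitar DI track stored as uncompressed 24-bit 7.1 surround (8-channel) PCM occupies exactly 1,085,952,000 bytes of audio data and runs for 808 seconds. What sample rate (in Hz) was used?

56,000 Hz

Bytes = sample_rate × seconds × bytes_per_sample × channels.
sample_rate = 1,085,952,000 / (808 × 3 × 8) = 1,085,952,000 / 19,392 = 56,000 Hz.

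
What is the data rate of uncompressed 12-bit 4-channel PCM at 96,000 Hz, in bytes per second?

Bit rate = 96,000 × 12 × 4 = 4,608,000 bits/s.
4,608,000 / 8 = 576,000 bytes/s.

576,000 bytes/s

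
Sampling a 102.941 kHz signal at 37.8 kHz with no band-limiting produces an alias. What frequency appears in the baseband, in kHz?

Nyquist = 37,800/2 = 18,900 Hz; 102,941 Hz exceeds it.
Alias = |102,941 − 3×37,800| = |102,941 − 113,400| = 10,459 Hz = 10.459 kHz.

10.459 kHz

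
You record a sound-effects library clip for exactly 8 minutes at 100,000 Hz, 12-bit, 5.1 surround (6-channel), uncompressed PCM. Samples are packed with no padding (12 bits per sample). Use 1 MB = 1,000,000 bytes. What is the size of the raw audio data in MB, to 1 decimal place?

Duration = exactly 8 minutes = 480 s.
Bits = 100,000 × 480 × 12 × 6 = 3,456,000,000 bits = 432,000,000 bytes.
432,000,000 / 1,000,000 = 432.0 MB.

432.0 MB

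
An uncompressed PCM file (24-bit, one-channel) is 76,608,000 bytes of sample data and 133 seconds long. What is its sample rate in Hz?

192,000 Hz

Bytes = sample_rate × seconds × bytes_per_sample × channels.
sample_rate = 76,608,000 / (133 × 3 × 1) = 76,608,000 / 399 = 192,000 Hz.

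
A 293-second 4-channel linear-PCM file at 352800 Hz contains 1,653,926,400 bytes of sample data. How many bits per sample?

32 bits

Bytes per sample = 1,653,926,400 / (352,800 × 293 × 4) = 1,653,926,400 / 413,481,600 = 4.
Bit depth = 4 × 8 = 32 bits.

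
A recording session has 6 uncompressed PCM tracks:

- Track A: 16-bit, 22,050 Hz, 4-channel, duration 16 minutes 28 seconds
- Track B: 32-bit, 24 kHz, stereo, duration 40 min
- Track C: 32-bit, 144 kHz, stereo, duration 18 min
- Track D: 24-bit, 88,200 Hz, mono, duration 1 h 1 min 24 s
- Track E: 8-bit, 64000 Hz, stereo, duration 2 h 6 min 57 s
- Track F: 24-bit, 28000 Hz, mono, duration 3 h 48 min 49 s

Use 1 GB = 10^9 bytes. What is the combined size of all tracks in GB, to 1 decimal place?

5.0 GB

Track A: 16 minutes 28 seconds = 988 s; 22,050 × 988 × 2 × 4 = 174,283,200 bytes.
Track B: 40 min = 2,400 s; 24,000 × 2,400 × 4 × 2 = 460,800,000 bytes.
Track C: 18 min = 1,080 s; 144,000 × 1,080 × 4 × 2 = 1,244,160,000 bytes.
Track D: 1 h 1 min 24 s = 3,684 s; 88,200 × 3,684 × 3 × 1 = 974,786,400 bytes.
Track E: 2 h 6 min 57 s = 7,617 s; 64,000 × 7,617 × 1 × 2 = 974,976,000 bytes.
Track F: 3 h 48 min 49 s = 13,729 s; 28,000 × 13,729 × 3 × 1 = 1,153,236,000 bytes.
Total = 4,982,241,600 bytes = 5.0 GB.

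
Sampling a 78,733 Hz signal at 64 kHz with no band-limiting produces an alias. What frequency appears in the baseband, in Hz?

Nyquist = 64,000/2 = 32,000 Hz; 78,733 Hz exceeds it.
Alias = |78,733 − 1×64,000| = |78,733 − 64,000| = 14,733 Hz.

14,733 Hz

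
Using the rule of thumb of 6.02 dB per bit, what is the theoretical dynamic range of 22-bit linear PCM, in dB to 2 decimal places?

132.44 dB

22 × 6.02 = 132.44 dB.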